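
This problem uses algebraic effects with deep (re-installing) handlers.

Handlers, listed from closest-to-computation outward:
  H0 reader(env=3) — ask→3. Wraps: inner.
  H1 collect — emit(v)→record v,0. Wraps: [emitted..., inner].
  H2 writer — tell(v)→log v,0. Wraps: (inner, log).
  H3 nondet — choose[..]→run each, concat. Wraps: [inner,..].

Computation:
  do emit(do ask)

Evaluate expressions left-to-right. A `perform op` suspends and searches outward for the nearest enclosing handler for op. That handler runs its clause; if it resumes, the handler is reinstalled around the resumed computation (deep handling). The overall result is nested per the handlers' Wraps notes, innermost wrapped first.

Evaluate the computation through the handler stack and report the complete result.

Evaluation trace:
ask @ H0 ⇒ 3
emit(3) @ H1 ⇒ out+=3
H0 returns 0
H1 returns [3, 0]
H2 returns ([3, 0], ())
H3 returns [([3, 0], ())]
= [([3, 0], ())]

Answer: [([3, 0], ())]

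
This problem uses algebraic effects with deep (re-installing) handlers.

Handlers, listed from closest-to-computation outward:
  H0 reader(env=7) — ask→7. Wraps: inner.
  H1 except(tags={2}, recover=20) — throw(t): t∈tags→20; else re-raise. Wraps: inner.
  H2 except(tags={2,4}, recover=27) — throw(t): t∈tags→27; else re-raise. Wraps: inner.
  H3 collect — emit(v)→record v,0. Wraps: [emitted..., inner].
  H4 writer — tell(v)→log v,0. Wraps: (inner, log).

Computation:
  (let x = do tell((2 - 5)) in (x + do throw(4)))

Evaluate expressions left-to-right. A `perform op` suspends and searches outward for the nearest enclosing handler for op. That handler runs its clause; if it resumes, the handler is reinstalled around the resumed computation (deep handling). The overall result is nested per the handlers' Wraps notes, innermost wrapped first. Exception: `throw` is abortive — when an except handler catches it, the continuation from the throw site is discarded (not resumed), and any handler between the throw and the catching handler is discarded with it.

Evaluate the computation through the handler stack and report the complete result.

Answer: ([27], (-3))

Working:
tell(-3) @ H4 ⇒ log+=-3
throw(4) @ H1 re-raised
throw(4) @ H2 caught ⇒ 27
H3 returns [27]
H4 returns ([27], (-3))
= ([27], (-3))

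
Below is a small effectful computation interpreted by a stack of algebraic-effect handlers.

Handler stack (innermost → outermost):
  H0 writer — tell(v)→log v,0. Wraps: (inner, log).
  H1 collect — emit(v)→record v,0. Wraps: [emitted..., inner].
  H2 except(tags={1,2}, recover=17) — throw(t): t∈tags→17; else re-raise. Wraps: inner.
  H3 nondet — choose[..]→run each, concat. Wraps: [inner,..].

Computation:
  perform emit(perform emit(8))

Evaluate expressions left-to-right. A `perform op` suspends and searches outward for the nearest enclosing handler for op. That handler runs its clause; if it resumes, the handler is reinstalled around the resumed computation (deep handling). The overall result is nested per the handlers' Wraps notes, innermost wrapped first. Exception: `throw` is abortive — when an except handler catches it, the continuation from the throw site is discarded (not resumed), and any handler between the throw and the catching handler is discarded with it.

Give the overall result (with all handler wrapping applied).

Working:
emit(8) @ H1 ⇒ out+=8
emit(0) @ H1 ⇒ out+=0
H0 returns (0, ())
H1 returns [8, 0, (0, ())]
H2 returns [8, 0, (0, ())]
H3 returns [[8, 0, (0, ())]]
= [[8, 0, (0, ())]]

Answer: [[8, 0, (0, ())]]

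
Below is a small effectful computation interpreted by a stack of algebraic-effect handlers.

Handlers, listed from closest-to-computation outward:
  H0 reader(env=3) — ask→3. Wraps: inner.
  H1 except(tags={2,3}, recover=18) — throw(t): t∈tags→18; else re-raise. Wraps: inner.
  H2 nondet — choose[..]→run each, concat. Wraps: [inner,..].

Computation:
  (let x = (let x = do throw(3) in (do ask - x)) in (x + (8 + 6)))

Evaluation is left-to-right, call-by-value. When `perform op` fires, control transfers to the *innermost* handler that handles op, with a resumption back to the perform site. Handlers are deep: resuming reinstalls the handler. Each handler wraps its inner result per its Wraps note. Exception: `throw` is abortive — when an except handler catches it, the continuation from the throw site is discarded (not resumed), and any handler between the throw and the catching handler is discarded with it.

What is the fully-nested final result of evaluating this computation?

Answer: [18]

Evaluation trace:
throw(3) @ H1 caught ⇒ 18
H2 returns [18]
= [18]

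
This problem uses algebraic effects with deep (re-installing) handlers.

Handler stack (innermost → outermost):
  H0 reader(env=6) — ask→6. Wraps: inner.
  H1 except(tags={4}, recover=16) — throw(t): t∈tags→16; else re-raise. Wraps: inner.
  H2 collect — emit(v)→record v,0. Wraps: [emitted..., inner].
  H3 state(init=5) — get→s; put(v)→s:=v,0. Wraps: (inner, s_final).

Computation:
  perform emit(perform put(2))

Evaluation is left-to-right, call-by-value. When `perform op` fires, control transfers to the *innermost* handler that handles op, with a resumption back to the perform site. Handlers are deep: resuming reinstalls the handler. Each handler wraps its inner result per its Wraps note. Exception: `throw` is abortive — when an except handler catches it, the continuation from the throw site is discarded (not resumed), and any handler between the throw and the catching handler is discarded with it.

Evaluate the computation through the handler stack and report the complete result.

Answer: ([0, 0], 2)

Evaluation trace:
put(2) @ H3 ⇒ s:=2
emit(0) @ H2 ⇒ out+=0
H0 returns 0
H1 returns 0
H2 returns [0, 0]
H3 returns ([0, 0], 2)
= ([0, 0], 2)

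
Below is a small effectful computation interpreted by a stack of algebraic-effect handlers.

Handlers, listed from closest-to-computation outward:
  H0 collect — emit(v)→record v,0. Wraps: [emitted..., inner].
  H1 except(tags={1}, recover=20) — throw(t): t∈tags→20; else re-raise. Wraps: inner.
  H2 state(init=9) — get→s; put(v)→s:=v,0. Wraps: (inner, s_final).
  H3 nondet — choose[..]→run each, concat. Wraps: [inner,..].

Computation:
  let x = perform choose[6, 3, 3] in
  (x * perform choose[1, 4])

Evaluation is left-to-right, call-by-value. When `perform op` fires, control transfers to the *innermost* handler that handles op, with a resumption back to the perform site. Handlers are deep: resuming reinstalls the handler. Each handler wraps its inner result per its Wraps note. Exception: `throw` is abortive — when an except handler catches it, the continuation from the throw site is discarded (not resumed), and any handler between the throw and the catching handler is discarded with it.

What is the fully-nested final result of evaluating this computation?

Evaluation trace:
choose[6, 3, 3] @ H3
  branch[0] choose=6:
    choose[1, 4] @ H3
      branch[0] choose=1:
        H0 returns [6]
        H1 returns [6]
        H2 returns ([6], 9)
        H3 returns [([6], 9)]
      branch[1] choose=4:
        H0 returns [24]
        H1 returns [24]
        H2 returns ([24], 9)
        H3 returns [([24], 9)]
  branch[1] choose=3:
    choose[1, 4] @ H3
      branch[0] choose=1:
        H0 returns [3]
        H1 returns [3]
        H2 returns ([3], 9)
        H3 returns [([3], 9)]
      branch[1] choose=4:
        H0 returns [12]
        H1 returns [12]
        H2 returns ([12], 9)
        H3 returns [([12], 9)]
  branch[2] choose=3:
    choose[1, 4] @ H3
      branch[0] choose=1:
        H0 returns [3]
        H1 returns [3]
        H2 returns ([3], 9)
        H3 returns [([3], 9)]
      branch[1] choose=4:
        H0 returns [12]
        H1 returns [12]
        H2 returns ([12], 9)
        H3 returns [([12], 9)]
= [([6], 9), ([24], 9), ([3], 9), ([12], 9), ([3], 9), ([12], 9)]

Answer: [([6], 9), ([24], 9), ([3], 9), ([12], 9), ([3], 9), ([12], 9)]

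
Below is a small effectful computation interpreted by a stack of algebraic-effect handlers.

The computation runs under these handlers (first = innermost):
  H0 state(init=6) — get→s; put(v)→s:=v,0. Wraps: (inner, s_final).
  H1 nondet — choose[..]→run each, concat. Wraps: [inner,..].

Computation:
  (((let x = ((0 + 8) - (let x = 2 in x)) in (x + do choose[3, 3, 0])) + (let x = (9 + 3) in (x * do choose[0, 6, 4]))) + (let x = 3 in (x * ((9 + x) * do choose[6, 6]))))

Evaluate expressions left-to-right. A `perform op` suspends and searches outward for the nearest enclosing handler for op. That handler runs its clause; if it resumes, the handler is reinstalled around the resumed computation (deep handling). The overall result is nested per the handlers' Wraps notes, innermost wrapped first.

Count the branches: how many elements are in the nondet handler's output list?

Evaluation trace:
choose[3, 3, 0] @ H1
  branch[0] choose=3:
    choose[0, 6, 4] @ H1
      branch[0] choose=0:
        choose[6, 6] @ H1
          branch[0] choose=6:
            H0 returns (225, 6)
            H1 returns [(225, 6)]
          branch[1] choose=6:
            H0 returns (225, 6)
            H1 returns [(225, 6)]
      branch[1] choose=6:
        choose[6, 6] @ H1
          branch[0] choose=6:
            H0 returns (297, 6)
            H1 returns [(297, 6)]
          branch[1] choose=6:
            H0 returns (297, 6)
            H1 returns [(297, 6)]
      branch[2] choose=4:
        choose[6, 6] @ H1
          branch[0] choose=6:
            H0 returns (273, 6)
            H1 returns [(273, 6)]
          branch[1] choose=6:
            H0 returns (273, 6)
            H1 returns [(273, 6)]
  branch[1] choose=3:
    choose[0, 6, 4] @ H1
      branch[0] choose=0:
        choose[6, 6] @ H1
          branch[0] choose=6:
            H0 returns (225, 6)
            H1 returns [(225, 6)]
          branch[1] choose=6:
            H0 returns (225, 6)
            H1 returns [(225, 6)]
      branch[1] choose=6:
        choose[6, 6] @ H1
          branch[0] choose=6:
            H0 returns (297, 6)
            H1 returns [(297, 6)]
          branch[1] choose=6:
            H0 returns (297, 6)
            H1 returns [(297, 6)]
      branch[2] choose=4:
        choose[6, 6] @ H1
          branch[0] choose=6:
            H0 returns (273, 6)
            H1 returns [(273, 6)]
          branch[1] choose=6:
            H0 returns (273, 6)
            H1 returns [(273, 6)]
  branch[2] choose=0:
    choose[0, 6, 4] @ H1
      branch[0] choose=0:
        choose[6, 6] @ H1
          branch[0] choose=6:
            H0 returns (222, 6)
            H1 returns [(222, 6)]
          branch[1] choose=6:
            H0 returns (222, 6)
            H1 returns [(222, 6)]
      branch[1] choose=6:
        choose[6, 6] @ H1
          branch[0] choose=6:
            H0 returns (294, 6)
            H1 returns [(294, 6)]
          branch[1] choose=6:
            H0 returns (294, 6)
            H1 returns [(294, 6)]
      branch[2] choose=4:
        choose[6, 6] @ H1
          branch[0] choose=6:
            H0 returns (270, 6)
            H1 returns [(270, 6)]
          branch[1] choose=6:
            H0 returns (270, 6)
            H1 returns [(270, 6)]
= [(225, 6), (225, 6), (297, 6), (297, 6), (273, 6), (273, 6), (225, 6), (225, 6), (297, 6), (297, 6), (273, 6), (273, 6), (222, 6), (222, 6), (294, 6), (294, 6), (270, 6), (270, 6)]

Answer: 18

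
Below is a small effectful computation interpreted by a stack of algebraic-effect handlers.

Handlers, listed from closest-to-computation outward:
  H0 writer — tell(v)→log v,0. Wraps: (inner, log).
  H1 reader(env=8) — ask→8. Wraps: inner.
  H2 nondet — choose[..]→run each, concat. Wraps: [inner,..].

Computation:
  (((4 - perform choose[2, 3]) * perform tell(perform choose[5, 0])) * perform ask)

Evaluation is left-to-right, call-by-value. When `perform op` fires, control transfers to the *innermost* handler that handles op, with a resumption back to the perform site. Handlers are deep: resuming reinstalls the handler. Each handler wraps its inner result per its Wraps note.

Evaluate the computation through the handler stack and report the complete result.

Answer: [(0, (5)), (0, (0)), (0, (5)), (0, (0))]

Evaluation trace:
choose[2, 3] @ H2
  branch[0] choose=2:
    choose[5, 0] @ H2
      branch[0] choose=5:
        tell(5) @ H0 ⇒ log+=5
        ask @ H1 ⇒ 8
        H0 returns (0, (5))
        H1 returns (0, (5))
        H2 returns [(0, (5))]
      branch[1] choose=0:
        tell(0) @ H0 ⇒ log+=0
        ask @ H1 ⇒ 8
        H0 returns (0, (0))
        H1 returns (0, (0))
        H2 returns [(0, (0))]
  branch[1] choose=3:
    choose[5, 0] @ H2
      branch[0] choose=5:
        tell(5) @ H0 ⇒ log+=5
        ask @ H1 ⇒ 8
        H0 returns (0, (5))
        H1 returns (0, (5))
        H2 returns [(0, (5))]
      branch[1] choose=0:
        tell(0) @ H0 ⇒ log+=0
        ask @ H1 ⇒ 8
        H0 returns (0, (0))
        H1 returns (0, (0))
        H2 returns [(0, (0))]
= [(0, (5)), (0, (0)), (0, (5)), (0, (0))]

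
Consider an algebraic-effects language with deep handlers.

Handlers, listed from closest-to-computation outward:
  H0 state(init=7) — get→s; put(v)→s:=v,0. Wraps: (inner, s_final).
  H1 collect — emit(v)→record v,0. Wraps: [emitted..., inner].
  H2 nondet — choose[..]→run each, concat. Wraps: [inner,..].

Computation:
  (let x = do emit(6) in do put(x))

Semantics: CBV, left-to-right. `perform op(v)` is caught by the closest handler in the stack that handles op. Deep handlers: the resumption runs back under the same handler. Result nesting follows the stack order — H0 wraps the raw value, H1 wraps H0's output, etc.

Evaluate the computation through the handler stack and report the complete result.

Answer: [[6, (0, 0)]]

Working:
emit(6) @ H1 ⇒ out+=6
put(0) @ H0 ⇒ s:=0
H0 returns (0, 0)
H1 returns [6, (0, 0)]
H2 returns [[6, (0, 0)]]
= [[6, (0, 0)]]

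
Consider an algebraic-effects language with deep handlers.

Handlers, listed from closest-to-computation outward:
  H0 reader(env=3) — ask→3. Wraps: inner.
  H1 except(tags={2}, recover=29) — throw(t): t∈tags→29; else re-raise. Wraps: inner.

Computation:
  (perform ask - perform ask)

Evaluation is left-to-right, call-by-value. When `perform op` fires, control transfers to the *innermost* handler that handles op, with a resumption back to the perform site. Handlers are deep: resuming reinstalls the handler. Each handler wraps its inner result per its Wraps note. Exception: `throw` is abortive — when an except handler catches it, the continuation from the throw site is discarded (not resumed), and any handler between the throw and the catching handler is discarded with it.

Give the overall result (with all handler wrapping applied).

Step-by-step:
ask @ H0 ⇒ 3
ask @ H0 ⇒ 3
H0 returns 0
H1 returns 0
= 0

Answer: 0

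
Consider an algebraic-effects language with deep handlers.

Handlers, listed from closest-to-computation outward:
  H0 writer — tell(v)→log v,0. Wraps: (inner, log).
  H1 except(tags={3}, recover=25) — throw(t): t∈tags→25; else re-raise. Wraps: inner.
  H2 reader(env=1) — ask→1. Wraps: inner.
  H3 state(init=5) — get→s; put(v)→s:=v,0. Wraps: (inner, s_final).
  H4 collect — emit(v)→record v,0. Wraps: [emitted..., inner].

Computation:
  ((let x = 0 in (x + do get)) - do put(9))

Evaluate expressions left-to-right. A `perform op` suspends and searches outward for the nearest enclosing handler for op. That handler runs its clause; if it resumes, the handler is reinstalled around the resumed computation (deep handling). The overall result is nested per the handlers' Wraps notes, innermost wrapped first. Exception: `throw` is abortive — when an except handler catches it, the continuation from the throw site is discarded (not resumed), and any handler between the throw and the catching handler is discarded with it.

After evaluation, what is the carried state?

Step-by-step:
get @ H3 ⇒ 5
put(9) @ H3 ⇒ s:=9
H0 returns (5, ())
H1 returns (5, ())
H2 returns (5, ())
H3 returns ((5, ()), 9)
H4 returns [((5, ()), 9)]
= [((5, ()), 9)]

Answer: 9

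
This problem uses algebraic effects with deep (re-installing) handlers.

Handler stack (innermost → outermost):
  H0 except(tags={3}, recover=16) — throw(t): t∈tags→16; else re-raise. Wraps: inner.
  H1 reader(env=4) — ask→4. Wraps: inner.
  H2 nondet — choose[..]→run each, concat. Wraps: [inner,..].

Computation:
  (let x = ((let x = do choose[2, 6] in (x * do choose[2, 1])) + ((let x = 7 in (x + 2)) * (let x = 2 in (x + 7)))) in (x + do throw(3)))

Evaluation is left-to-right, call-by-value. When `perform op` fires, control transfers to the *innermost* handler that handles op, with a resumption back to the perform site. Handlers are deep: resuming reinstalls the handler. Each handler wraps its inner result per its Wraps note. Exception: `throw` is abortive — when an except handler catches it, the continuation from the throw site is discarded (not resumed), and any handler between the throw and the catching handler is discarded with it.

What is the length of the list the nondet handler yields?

Working:
choose[2, 6] @ H2
  branch[0] choose=2:
    choose[2, 1] @ H2
      branch[0] choose=2:
        throw(3) @ H0 caught ⇒ 16
        H1 returns 16
        H2 returns [16]
      branch[1] choose=1:
        throw(3) @ H0 caught ⇒ 16
        H1 returns 16
        H2 returns [16]
  branch[1] choose=6:
    choose[2, 1] @ H2
      branch[0] choose=2:
        throw(3) @ H0 caught ⇒ 16
        H1 returns 16
        H2 returns [16]
      branch[1] choose=1:
        throw(3) @ H0 caught ⇒ 16
        H1 returns 16
        H2 returns [16]
= [16, 16, 16, 16]

Answer: 4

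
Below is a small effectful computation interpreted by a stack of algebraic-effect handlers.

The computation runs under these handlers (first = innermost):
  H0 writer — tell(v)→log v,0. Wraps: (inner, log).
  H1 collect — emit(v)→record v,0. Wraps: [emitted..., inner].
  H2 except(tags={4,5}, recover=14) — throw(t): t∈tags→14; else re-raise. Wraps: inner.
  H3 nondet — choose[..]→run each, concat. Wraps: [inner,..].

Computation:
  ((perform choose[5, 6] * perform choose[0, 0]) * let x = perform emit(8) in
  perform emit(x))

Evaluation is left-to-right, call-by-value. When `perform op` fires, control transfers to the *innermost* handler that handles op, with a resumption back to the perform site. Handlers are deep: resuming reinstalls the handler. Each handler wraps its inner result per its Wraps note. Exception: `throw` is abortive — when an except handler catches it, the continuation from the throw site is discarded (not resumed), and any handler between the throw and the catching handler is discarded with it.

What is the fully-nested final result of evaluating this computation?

Answer: [[8, 0, (0, ())], [8, 0, (0, ())], [8, 0, (0, ())], [8, 0, (0, ())]]

Step-by-step:
choose[5, 6] @ H3
  branch[0] choose=5:
    choose[0, 0] @ H3
      branch[0] choose=0:
        emit(8) @ H1 ⇒ out+=8
        emit(0) @ H1 ⇒ out+=0
        H0 returns (0, ())
        H1 returns [8, 0, (0, ())]
        H2 returns [8, 0, (0, ())]
        H3 returns [[8, 0, (0, ())]]
      branch[1] choose=0:
        emit(8) @ H1 ⇒ out+=8
        emit(0) @ H1 ⇒ out+=0
        H0 returns (0, ())
        H1 returns [8, 0, (0, ())]
        H2 returns [8, 0, (0, ())]
        H3 returns [[8, 0, (0, ())]]
  branch[1] choose=6:
    choose[0, 0] @ H3
      branch[0] choose=0:
        emit(8) @ H1 ⇒ out+=8
        emit(0) @ H1 ⇒ out+=0
        H0 returns (0, ())
        H1 returns [8, 0, (0, ())]
        H2 returns [8, 0, (0, ())]
        H3 returns [[8, 0, (0, ())]]
      branch[1] choose=0:
        emit(8) @ H1 ⇒ out+=8
        emit(0) @ H1 ⇒ out+=0
        H0 returns (0, ())
        H1 returns [8, 0, (0, ())]
        H2 returns [8, 0, (0, ())]
        H3 returns [[8, 0, (0, ())]]
= [[8, 0, (0, ())], [8, 0, (0, ())], [8, 0, (0, ())], [8, 0, (0, ())]]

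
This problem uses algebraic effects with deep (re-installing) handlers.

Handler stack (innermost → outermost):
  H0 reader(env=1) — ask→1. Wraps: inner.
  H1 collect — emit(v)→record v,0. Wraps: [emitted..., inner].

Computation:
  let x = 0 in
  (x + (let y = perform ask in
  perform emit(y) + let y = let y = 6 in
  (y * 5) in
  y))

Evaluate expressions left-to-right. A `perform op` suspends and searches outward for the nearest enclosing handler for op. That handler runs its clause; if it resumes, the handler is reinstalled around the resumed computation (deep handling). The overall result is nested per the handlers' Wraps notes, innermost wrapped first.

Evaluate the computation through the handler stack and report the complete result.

Evaluation trace:
ask @ H0 ⇒ 1
emit(1) @ H1 ⇒ out+=1
H0 returns 30
H1 returns [1, 30]
= [1, 30]

Answer: [1, 30]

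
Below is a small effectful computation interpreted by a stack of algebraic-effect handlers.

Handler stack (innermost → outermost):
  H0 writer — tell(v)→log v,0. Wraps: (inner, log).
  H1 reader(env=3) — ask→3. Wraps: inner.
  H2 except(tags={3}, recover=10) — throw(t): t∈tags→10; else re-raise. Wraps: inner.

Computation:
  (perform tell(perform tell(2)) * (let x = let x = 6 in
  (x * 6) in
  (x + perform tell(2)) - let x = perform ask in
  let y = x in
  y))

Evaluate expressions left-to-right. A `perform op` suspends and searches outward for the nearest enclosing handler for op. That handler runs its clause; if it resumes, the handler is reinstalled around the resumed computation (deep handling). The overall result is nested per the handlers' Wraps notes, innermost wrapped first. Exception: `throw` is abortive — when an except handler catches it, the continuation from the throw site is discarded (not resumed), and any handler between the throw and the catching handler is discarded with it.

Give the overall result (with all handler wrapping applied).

Step-by-step:
tell(2) @ H0 ⇒ log+=2
tell(0) @ H0 ⇒ log+=0
tell(2) @ H0 ⇒ log+=2
ask @ H1 ⇒ 3
H0 returns (0, (2, 0, 2))
H1 returns (0, (2, 0, 2))
H2 returns (0, (2, 0, 2))
= (0, (2, 0, 2))

Answer: (0, (2, 0, 2))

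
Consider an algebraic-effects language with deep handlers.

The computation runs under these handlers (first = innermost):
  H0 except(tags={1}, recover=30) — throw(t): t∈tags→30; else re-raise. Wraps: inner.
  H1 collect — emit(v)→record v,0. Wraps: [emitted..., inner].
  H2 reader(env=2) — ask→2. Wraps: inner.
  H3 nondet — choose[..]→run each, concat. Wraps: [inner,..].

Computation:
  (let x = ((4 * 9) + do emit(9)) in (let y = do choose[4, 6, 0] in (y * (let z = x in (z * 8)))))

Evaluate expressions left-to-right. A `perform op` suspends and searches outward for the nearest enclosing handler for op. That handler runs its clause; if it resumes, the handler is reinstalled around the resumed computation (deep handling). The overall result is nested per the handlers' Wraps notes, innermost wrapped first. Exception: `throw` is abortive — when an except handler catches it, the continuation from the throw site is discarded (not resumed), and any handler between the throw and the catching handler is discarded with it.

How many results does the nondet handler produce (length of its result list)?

Working:
emit(9) @ H1 ⇒ out+=9
choose[4, 6, 0] @ H3
  branch[0] choose=4:
    H0 returns 1152
    H1 returns [9, 1152]
    H2 returns [9, 1152]
    H3 returns [[9, 1152]]
  branch[1] choose=6:
    H0 returns 1728
    H1 returns [9, 1728]
    H2 returns [9, 1728]
    H3 returns [[9, 1728]]
  branch[2] choose=0:
    H0 returns 0
    H1 returns [9, 0]
    H2 returns [9, 0]
    H3 returns [[9, 0]]
= [[9, 1152], [9, 1728], [9, 0]]

Answer: 3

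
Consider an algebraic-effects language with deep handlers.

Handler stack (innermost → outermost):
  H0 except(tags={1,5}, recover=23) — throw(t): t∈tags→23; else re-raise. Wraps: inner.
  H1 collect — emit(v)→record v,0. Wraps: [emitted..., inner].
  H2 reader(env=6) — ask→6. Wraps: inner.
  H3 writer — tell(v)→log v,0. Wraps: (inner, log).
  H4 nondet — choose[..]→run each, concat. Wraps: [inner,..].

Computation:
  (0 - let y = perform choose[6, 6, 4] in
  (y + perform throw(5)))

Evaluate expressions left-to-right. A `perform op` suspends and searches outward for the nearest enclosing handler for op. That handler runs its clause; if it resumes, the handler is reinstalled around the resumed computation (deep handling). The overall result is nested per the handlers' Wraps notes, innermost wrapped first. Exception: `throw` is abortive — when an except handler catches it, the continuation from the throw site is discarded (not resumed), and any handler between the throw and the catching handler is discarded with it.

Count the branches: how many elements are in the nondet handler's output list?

Evaluation trace:
choose[6, 6, 4] @ H4
  branch[0] choose=6:
    throw(5) @ H0 caught ⇒ 23
    H1 returns [23]
    H2 returns [23]
    H3 returns ([23], ())
    H4 returns [([23], ())]
  branch[1] choose=6:
    throw(5) @ H0 caught ⇒ 23
    H1 returns [23]
    H2 returns [23]
    H3 returns ([23], ())
    H4 returns [([23], ())]
  branch[2] choose=4:
    throw(5) @ H0 caught ⇒ 23
    H1 returns [23]
    H2 returns [23]
    H3 returns ([23], ())
    H4 returns [([23], ())]
= [([23], ()), ([23], ()), ([23], ())]

Answer: 3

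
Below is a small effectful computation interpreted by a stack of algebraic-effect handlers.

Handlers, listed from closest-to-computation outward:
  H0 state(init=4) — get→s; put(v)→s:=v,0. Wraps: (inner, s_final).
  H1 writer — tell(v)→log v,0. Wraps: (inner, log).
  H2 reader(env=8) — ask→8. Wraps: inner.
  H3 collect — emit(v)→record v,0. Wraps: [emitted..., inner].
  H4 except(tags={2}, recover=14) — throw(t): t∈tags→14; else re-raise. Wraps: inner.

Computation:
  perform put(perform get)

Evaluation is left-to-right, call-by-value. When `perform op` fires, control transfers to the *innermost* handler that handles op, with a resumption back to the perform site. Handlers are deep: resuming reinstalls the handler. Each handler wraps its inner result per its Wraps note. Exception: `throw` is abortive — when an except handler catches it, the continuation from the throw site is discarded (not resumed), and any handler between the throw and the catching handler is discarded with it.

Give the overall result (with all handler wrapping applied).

Step-by-step:
get @ H0 ⇒ 4
put(4) @ H0 ⇒ s:=4
H0 returns (0, 4)
H1 returns ((0, 4), ())
H2 returns ((0, 4), ())
H3 returns [((0, 4), ())]
H4 returns [((0, 4), ())]
= [((0, 4), ())]

Answer: [((0, 4), ())]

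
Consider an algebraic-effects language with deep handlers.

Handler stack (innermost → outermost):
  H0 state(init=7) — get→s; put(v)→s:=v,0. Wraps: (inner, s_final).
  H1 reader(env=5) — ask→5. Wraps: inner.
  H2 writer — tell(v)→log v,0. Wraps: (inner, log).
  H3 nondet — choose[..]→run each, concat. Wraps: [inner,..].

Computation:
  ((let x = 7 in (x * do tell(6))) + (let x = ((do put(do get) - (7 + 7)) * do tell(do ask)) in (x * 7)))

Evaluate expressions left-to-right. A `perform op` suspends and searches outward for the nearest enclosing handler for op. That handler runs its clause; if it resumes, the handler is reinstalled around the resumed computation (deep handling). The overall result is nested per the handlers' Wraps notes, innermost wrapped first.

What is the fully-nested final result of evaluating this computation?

Answer: [((0, 7), (6, 5))]

Evaluation trace:
tell(6) @ H2 ⇒ log+=6
get @ H0 ⇒ 7
put(7) @ H0 ⇒ s:=7
ask @ H1 ⇒ 5
tell(5) @ H2 ⇒ log+=5
H0 returns (0, 7)
H1 returns (0, 7)
H2 returns ((0, 7), (6, 5))
H3 returns [((0, 7), (6, 5))]
= [((0, 7), (6, 5))]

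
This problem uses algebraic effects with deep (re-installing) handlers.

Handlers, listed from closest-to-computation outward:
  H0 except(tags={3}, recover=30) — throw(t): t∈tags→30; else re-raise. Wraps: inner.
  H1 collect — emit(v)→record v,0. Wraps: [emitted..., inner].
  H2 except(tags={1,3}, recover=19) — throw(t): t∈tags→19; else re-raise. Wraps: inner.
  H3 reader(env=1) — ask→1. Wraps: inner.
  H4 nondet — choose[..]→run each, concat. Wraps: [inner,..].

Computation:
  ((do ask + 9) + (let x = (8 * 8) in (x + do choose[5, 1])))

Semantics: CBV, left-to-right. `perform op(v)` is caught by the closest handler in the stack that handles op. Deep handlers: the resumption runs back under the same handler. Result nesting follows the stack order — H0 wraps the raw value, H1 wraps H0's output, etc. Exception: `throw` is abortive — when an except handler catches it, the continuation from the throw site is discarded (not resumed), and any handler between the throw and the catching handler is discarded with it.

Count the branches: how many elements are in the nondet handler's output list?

Working:
ask @ H3 ⇒ 1
choose[5, 1] @ H4
  branch[0] choose=5:
    H0 returns 79
    H1 returns [79]
    H2 returns [79]
    H3 returns [79]
    H4 returns [[79]]
  branch[1] choose=1:
    H0 returns 75
    H1 returns [75]
    H2 returns [75]
    H3 returns [75]
    H4 returns [[75]]
= [[79], [75]]

Answer: 2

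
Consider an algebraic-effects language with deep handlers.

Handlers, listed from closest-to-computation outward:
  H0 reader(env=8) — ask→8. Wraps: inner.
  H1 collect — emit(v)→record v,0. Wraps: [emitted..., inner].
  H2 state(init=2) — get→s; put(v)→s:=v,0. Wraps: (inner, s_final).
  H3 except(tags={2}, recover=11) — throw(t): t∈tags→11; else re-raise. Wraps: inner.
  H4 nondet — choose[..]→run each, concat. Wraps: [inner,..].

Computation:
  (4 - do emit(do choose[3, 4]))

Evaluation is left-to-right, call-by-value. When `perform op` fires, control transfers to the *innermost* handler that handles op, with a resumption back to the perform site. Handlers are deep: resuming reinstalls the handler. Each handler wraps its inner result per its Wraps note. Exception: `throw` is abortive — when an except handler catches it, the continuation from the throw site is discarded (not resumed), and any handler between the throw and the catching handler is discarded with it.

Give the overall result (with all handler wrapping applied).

Answer: [([3, 4], 2), ([4, 4], 2)]

Step-by-step:
choose[3, 4] @ H4
  branch[0] choose=3:
    emit(3) @ H1 ⇒ out+=3
    H0 returns 4
    H1 returns [3, 4]
    H2 returns ([3, 4], 2)
    H3 returns ([3, 4], 2)
    H4 returns [([3, 4], 2)]
  branch[1] choose=4:
    emit(4) @ H1 ⇒ out+=4
    H0 returns 4
    H1 returns [4, 4]
    H2 returns ([4, 4], 2)
    H3 returns ([4, 4], 2)
    H4 returns [([4, 4], 2)]
= [([3, 4], 2), ([4, 4], 2)]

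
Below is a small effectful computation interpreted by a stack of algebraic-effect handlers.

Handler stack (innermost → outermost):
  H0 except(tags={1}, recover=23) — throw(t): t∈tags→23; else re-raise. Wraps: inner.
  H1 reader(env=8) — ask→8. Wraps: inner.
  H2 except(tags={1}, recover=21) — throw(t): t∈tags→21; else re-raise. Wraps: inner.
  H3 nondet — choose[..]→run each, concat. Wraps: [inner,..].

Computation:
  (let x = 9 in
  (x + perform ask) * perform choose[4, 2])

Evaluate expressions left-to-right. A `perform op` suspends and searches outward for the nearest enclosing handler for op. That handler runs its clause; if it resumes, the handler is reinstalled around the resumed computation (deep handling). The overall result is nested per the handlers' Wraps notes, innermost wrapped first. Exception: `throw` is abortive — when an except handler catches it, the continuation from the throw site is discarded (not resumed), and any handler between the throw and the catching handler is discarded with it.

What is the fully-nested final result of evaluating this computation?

Working:
ask @ H1 ⇒ 8
choose[4, 2] @ H3
  branch[0] choose=4:
    H0 returns 68
    H1 returns 68
    H2 returns 68
    H3 returns [68]
  branch[1] choose=2:
    H0 returns 34
    H1 returns 34
    H2 returns 34
    H3 returns [34]
= [68, 34]

Answer: [68, 34]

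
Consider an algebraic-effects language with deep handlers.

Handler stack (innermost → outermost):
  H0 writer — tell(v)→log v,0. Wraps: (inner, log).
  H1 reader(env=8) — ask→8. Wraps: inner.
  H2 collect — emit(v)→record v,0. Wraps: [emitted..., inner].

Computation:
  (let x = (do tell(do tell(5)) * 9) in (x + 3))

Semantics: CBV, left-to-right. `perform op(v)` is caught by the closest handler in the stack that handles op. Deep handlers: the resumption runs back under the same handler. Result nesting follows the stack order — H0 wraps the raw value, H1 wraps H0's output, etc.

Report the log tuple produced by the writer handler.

Answer: (5, 0)

Working:
tell(5) @ H0 ⇒ log+=5
tell(0) @ H0 ⇒ log+=0
H0 returns (3, (5, 0))
H1 returns (3, (5, 0))
H2 returns [(3, (5, 0))]
= [(3, (5, 0))]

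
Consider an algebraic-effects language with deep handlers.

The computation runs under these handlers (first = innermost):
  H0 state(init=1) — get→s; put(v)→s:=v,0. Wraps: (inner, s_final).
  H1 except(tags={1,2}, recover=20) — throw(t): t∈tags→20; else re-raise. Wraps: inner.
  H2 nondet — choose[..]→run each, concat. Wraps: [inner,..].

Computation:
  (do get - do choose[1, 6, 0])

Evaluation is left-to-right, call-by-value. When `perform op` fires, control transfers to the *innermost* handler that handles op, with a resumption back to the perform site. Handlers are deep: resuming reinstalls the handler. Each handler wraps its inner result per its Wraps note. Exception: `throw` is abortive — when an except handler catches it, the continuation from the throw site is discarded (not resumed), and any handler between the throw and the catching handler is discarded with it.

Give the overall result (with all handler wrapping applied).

Answer: [(0, 1), (-5, 1), (1, 1)]

Working:
get @ H0 ⇒ 1
choose[1, 6, 0] @ H2
  branch[0] choose=1:
    H0 returns (0, 1)
    H1 returns (0, 1)
    H2 returns [(0, 1)]
  branch[1] choose=6:
    H0 returns (-5, 1)
    H1 returns (-5, 1)
    H2 returns [(-5, 1)]
  branch[2] choose=0:
    H0 returns (1, 1)
    H1 returns (1, 1)
    H2 returns [(1, 1)]
= [(0, 1), (-5, 1), (1, 1)]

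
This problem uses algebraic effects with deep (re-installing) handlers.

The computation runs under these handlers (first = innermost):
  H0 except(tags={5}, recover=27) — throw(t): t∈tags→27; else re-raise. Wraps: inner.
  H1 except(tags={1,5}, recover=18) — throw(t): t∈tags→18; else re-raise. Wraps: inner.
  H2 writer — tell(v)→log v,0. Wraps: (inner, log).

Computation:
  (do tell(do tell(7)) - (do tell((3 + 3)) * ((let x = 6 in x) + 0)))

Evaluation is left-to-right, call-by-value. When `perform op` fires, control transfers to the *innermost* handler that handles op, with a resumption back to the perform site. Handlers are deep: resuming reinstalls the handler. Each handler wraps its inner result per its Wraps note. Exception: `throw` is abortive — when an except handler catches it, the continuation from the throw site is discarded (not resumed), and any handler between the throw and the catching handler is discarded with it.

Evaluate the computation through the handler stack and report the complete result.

Step-by-step:
tell(7) @ H2 ⇒ log+=7
tell(0) @ H2 ⇒ log+=0
tell(6) @ H2 ⇒ log+=6
H0 returns 0
H1 returns 0
H2 returns (0, (7, 0, 6))
= (0, (7, 0, 6))

Answer: (0, (7, 0, 6))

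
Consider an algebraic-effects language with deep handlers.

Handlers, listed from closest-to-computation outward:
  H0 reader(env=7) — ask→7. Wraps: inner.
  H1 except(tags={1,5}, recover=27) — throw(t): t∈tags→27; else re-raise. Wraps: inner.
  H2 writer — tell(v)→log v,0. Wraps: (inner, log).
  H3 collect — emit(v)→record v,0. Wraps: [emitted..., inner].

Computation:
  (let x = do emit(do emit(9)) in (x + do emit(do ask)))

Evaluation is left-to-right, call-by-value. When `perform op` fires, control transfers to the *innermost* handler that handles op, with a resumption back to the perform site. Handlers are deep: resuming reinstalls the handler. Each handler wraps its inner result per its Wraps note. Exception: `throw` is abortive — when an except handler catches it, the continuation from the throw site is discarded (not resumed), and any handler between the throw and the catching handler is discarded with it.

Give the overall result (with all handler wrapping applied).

Answer: [9, 0, 7, (0, ())]

Step-by-step:
emit(9) @ H3 ⇒ out+=9
emit(0) @ H3 ⇒ out+=0
ask @ H0 ⇒ 7
emit(7) @ H3 ⇒ out+=7
H0 returns 0
H1 returns 0
H2 returns (0, ())
H3 returns [9, 0, 7, (0, ())]
= [9, 0, 7, (0, ())]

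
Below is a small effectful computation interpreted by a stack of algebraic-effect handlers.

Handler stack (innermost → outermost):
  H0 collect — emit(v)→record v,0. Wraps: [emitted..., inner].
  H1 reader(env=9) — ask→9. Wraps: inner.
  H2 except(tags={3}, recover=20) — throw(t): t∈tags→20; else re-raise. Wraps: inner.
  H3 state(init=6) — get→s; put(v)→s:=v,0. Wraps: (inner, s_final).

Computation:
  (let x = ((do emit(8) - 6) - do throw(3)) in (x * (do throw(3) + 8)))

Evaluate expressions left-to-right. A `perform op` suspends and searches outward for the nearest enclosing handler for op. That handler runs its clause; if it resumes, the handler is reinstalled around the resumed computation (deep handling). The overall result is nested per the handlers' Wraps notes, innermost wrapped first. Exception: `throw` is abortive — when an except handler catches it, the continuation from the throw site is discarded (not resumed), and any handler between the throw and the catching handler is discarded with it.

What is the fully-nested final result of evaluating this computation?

Evaluation trace:
emit(8) @ H0 ⇒ out+=8
throw(3) @ H2 caught ⇒ 20
H3 returns (20, 6)
= (20, 6)

Answer: (20, 6)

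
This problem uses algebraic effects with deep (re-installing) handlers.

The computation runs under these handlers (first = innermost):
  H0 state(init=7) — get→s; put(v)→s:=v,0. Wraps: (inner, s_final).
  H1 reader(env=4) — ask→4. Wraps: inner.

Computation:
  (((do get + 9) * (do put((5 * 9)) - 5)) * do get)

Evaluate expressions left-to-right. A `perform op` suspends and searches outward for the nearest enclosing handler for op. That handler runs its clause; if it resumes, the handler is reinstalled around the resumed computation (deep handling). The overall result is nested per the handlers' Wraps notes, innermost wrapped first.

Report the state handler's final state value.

Working:
get @ H0 ⇒ 7
put(45) @ H0 ⇒ s:=45
get @ H0 ⇒ 45
H0 returns (-3600, 45)
H1 returns (-3600, 45)
= (-3600, 45)

Answer: 45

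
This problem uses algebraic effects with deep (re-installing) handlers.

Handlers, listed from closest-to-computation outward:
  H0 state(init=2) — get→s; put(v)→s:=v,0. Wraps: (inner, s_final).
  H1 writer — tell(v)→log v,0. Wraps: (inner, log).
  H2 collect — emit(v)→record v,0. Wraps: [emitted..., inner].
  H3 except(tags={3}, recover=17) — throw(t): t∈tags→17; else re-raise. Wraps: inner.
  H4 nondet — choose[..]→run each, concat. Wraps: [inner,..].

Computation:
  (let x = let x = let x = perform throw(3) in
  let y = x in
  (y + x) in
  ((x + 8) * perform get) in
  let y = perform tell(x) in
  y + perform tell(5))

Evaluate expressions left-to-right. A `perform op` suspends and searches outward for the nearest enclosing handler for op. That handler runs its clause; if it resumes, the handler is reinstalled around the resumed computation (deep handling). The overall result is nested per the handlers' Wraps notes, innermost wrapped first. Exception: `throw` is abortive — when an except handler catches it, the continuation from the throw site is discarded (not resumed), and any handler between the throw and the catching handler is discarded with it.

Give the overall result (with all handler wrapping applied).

Answer: [17]

Working:
throw(3) @ H3 caught ⇒ 17
H4 returns [17]
= [17]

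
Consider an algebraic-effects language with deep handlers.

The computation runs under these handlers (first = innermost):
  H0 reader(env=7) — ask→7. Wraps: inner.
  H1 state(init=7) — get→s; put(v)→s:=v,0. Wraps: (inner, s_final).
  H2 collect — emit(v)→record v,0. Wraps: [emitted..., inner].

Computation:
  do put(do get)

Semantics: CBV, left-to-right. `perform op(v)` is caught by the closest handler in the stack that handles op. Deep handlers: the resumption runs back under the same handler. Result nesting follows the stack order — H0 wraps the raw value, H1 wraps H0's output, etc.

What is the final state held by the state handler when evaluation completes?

Working:
get @ H1 ⇒ 7
put(7) @ H1 ⇒ s:=7
H0 returns 0
H1 returns (0, 7)
H2 returns [(0, 7)]
= [(0, 7)]

Answer: 7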